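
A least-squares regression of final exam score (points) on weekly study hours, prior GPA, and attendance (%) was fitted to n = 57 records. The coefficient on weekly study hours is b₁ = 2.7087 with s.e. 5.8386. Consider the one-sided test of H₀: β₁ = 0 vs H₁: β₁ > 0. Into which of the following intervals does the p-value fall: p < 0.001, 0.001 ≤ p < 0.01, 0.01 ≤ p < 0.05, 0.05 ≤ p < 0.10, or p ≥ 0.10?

p ≥ 0.10

t = 2.7087 / 5.8386 = 0.464.
df = n − k − 1 = 57 − 3 − 1 = 53.
One-sided p = P(T_{53} > t) ≈ 0.3223.
So p ≥ 0.10.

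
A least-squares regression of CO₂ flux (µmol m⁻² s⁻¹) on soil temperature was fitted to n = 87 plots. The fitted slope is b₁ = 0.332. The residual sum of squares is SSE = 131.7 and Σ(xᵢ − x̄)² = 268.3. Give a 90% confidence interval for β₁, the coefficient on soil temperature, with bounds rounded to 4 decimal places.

MSE = SSE/(n − 2) = 131.7/85 = 1.54941.
SE(b₁) = √(MSE/Sₓₓ) = √(1.54941/268.3) = 0.0759929.
df = n − 2 = 85.
t* = t_{0.05, 85} = 1.662978.
Margin = t* × SE = 1.662978 × 0.0759929 = 0.126375.
CI: 0.332 ± 0.126375 → (0.2056, 0.4584).
With 90% confidence, each one-unit increase in soil temperature is associated with a change of between 0.2056 and 0.4584 µmol m⁻² s⁻¹ in CO₂ flux.

(0.2056, 0.4584)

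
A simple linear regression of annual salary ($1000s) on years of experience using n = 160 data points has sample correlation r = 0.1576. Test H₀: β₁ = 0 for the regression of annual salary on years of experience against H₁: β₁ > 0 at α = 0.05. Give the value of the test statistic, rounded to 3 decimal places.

t = 2.006

t = r·√(n − 2)/√(1 − r²) = 0.1576·√158/√0.975162 = 2.006.
df = n − 2 = 158.
One-sided p ≈ 0.0233, which is < 0.05, so reject H₀.
There is evidence of a linear association between years of experience and annual salary.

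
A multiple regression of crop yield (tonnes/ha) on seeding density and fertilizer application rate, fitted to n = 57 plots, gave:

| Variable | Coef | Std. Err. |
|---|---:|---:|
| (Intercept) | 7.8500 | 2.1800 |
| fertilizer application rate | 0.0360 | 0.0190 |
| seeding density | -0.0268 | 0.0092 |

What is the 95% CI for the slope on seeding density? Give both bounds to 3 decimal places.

(-0.045, -0.008)

Read off: b = -0.0268, SE = 0.0092 for seeding density.
df = n − k − 1 = 57 − 2 − 1 = 54.
t* = t_{0.025, 54} = 2.004879.
Margin = t* × SE = 2.004879 × 0.0092 = 0.01844.
CI: -0.0268 ± 0.01844 → (-0.045, -0.008).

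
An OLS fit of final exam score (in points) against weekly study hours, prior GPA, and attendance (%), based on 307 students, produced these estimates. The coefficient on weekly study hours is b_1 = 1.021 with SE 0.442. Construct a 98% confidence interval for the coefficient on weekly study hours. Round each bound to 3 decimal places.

(-0.013, 2.055)

df = n − k − 1 = 307 − 3 − 1 = 303.
t* = t_{0.01, 303} = 2.338718.
Margin = t* × SE = 2.338718 × 0.442 = 1.03371.
CI: 1.021 ± 1.03371 → (-0.013, 2.055).
With 98% confidence, each one-unit increase in weekly study hours is associated with a change of between -0.013 and 2.055 points in final exam score, holding the other predictors fixed.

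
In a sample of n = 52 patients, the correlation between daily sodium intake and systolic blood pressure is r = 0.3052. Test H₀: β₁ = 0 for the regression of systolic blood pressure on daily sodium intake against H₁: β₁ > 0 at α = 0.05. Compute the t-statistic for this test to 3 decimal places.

t = r·√(n − 2)/√(1 − r²) = 0.3052·√50/√0.906853 = 2.266.
df = n − 2 = 50.
One-sided p ≈ 0.0139, which is < 0.05, so reject H₀.
There is evidence of a linear association between daily sodium intake and systolic blood pressure.

t = 2.266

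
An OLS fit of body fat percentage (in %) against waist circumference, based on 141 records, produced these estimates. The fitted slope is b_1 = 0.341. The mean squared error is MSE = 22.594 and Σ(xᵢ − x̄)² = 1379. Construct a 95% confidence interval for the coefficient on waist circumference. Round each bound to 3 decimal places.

(0.088, 0.594)

SE(b_1) = √(MSE/Sₓₓ) = √(22.594/1379) = 0.128001.
df = n − 2 = 139.
t* = t_{0.025, 139} = 1.977178.
Margin = t* × SE = 1.977178 × 0.128001 = 0.25308.
CI: 0.341 ± 0.25308 → (0.088, 0.594).
With 95% confidence, each one-unit increase in waist circumference is associated with a change of between 0.088 and 0.594 % in body fat percentage.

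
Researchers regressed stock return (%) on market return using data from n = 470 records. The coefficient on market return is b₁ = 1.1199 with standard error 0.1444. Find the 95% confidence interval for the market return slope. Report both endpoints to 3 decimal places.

df = n − 2 = 470 − 2 = 468.
t* = t_{0.025, 468} = 1.965046.
Margin = t* × SE = 1.965046 × 0.1444 = 0.28375.
CI: 1.1199 ± 0.28375 → (0.836, 1.404).
With 95% confidence, each one-unit increase in market return is associated with a change of between 0.836 and 1.404 % in stock return.

(0.836, 1.404)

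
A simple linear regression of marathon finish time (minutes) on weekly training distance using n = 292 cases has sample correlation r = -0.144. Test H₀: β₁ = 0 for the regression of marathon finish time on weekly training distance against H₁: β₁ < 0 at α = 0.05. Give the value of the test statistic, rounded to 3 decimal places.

t = r·√(n − 2)/√(1 − r²) = -0.144·√290/√0.979264 = -2.478.
df = n − 2 = 290.
One-sided p ≈ 0.0069, which is < 0.05, so reject H₀.
There is evidence of a linear association between weekly training distance and marathon finish time.

t = -2.478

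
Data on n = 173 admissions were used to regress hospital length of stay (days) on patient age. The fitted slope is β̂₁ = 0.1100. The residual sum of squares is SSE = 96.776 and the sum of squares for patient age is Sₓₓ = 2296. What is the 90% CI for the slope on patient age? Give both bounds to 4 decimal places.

MSE = SSE/(n − 2) = 96.776/171 = 0.565942.
SE(β̂₁) = √(MSE/Sₓₓ) = √(0.565942/2296) = 0.0157.
df = n − 2 = 171.
t* = t_{0.05, 171} = 1.653813.
Margin = t* × SE = 1.653813 × 0.0157 = 0.025965.
CI: 0.1100 ± 0.025965 → (0.0840, 0.1360).
With 90% confidence, each one-unit increase in patient age is associated with a change of between 0.0840 and 0.1360 days in hospital length of stay.

(0.0840, 0.1360)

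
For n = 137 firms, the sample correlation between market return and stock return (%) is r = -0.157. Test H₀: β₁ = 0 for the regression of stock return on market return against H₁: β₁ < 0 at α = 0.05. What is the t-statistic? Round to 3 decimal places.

t = -1.847

t = r·√(n − 2)/√(1 − r²) = -0.157·√135/√0.975351 = -1.847.
df = n − 2 = 135.
One-sided p ≈ 0.0335, which is < 0.05, so reject H₀.
There is evidence of a linear association between market return and stock return.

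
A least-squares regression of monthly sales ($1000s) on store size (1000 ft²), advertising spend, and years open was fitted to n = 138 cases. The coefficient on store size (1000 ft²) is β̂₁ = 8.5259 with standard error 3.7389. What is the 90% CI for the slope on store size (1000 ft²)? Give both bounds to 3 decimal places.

df = n − k − 1 = 138 − 3 − 1 = 134.
t* = t_{0.05, 134} = 1.656305.
Margin = t* × SE = 1.656305 × 3.7389 = 6.19276.
CI: 8.5259 ± 6.19276 → (2.333, 14.719).
With 90% confidence, each one-unit increase in store size (1000 ft²) is associated with a change of between 2.333 and 14.719 $1000s in monthly sales, holding the other predictors fixed.

(2.333, 14.719)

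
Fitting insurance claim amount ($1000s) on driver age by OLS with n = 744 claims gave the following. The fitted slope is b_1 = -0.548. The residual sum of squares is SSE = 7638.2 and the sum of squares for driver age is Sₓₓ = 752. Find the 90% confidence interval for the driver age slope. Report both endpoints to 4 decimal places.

MSE = SSE/(n − 2) = 7638.2/742 = 10.2941.
SE(b_1) = √(MSE/Sₓₓ) = √(10.2941/752) = 0.117.
df = n − 2 = 742.
t* = t_{0.05, 742} = 1.64691.
Margin = t* × SE = 1.64691 × 0.117 = 0.192688.
CI: -0.548 ± 0.192688 → (-0.7407, -0.3553).
With 90% confidence, each one-unit increase in driver age is associated with a change of between -0.7407 and -0.3553 $1000s in insurance claim amount.

(-0.7407, -0.3553)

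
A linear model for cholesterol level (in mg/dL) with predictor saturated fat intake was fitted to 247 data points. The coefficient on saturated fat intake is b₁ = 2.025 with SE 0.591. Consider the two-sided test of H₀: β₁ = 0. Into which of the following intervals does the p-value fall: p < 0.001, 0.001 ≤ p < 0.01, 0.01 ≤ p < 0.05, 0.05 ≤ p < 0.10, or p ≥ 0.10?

p < 0.001

t = 2.025 / 0.591 = 3.426.
df = n − 2 = 247 − 2 = 245.
Two-sided p = 2·P(T_{245} > |t|) ≈ 0.0007.
So p < 0.001.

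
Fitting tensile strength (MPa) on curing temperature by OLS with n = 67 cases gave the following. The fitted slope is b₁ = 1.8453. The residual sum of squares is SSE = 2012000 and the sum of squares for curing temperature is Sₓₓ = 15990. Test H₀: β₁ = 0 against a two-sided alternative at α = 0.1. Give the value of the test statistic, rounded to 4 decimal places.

t = 1.3263

MSE = SSE/(n − 2) = 2012000/65 = 30953.8.
SE(b₁) = √(MSE/Sₓₓ) = √(30953.8/15990) = 1.39134.
t = 1.8453 / 1.39134 = 1.3263.
df = n − 2 = 65.
Two-sided p ≈ 0.1894, which is ≥ 0.1, so fail to reject H₀.
The data do not give significant evidence of an association between curing temperature and tensile strength.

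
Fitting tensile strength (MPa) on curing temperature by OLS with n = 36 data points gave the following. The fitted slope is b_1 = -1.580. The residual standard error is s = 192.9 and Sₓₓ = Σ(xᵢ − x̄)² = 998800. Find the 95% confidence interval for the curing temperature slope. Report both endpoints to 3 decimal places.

(-1.972, -1.188)

SE(b_1) = s/√Sₓₓ = 192.9/√998800 = 0.193016.
df = n − 2 = 34.
t* = t_{0.025, 34} = 2.032245.
Margin = t* × SE = 2.032245 × 0.193016 = 0.39226.
CI: -1.580 ± 0.39226 → (-1.972, -1.188).
With 95% confidence, each one-unit increase in curing temperature is associated with a change of between -1.972 and -1.188 MPa in tensile strength.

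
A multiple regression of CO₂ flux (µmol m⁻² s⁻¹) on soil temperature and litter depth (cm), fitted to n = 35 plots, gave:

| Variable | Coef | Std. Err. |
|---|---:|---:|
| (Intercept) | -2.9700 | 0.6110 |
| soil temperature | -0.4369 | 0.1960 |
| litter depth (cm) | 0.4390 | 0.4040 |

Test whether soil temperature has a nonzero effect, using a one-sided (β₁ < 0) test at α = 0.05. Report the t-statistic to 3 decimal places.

Read off: b = -0.4369, SE = 0.1960 for soil temperature.
H₀: β₁ = 0 vs H₁: β₁ < 0.
t = -0.4369 / 0.1960 = -2.229.
df = n − k − 1 = 35 − 2 − 1 = 32.
One-sided p ≈ 0.0165, which is < 0.05, so reject H₀.
There is evidence that the true slope on soil temperature is negative, holding the other predictors fixed.

t = -2.229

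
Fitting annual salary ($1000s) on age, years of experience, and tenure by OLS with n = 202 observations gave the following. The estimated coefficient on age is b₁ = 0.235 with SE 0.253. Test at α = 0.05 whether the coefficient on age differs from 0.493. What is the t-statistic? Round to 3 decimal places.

t = -1.020

H₀: β₁ = 0.493 vs H₁: β₁ ≠ 0.493.
t = (b₁ − β₁⁰)/SE = (0.235 − 0.493) / 0.253 = -1.020.
df = n − k − 1 = 202 − 3 − 1 = 198.
Two-sided p ≈ 0.3091, which is ≥ 0.05, so fail to reject H₀.
The data are consistent with a true slope of 0.493 $1000s per unit of age, holding the other predictors fixed.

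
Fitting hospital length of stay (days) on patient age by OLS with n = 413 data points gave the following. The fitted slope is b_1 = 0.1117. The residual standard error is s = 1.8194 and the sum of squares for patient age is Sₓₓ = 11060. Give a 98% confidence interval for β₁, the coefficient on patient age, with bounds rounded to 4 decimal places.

(0.0713, 0.1521)

SE(b_1) = s/√Sₓₓ = 1.8194/√11060 = 0.0173002.
df = n − 2 = 411.
t* = t_{0.01, 411} = 2.335455.
Margin = t* × SE = 2.335455 × 0.0173002 = 0.040404.
CI: 0.1117 ± 0.040404 → (0.0713, 0.1521).
With 98% confidence, each one-unit increase in patient age is associated with a change of between 0.0713 and 0.1521 days in hospital length of stay.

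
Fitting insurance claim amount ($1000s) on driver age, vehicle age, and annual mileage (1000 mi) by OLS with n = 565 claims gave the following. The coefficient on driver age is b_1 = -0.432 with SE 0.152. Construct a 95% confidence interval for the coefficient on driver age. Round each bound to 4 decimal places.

(-0.7306, -0.1334)

df = n − k − 1 = 565 − 3 − 1 = 561.
t* = t_{0.025, 561} = 1.964202.
Margin = t* × SE = 1.964202 × 0.152 = 0.298559.
CI: -0.432 ± 0.298559 → (-0.7306, -0.1334).
With 95% confidence, each one-unit increase in driver age is associated with a change of between -0.7306 and -0.1334 $1000s in insurance claim amount, holding the other predictors fixed.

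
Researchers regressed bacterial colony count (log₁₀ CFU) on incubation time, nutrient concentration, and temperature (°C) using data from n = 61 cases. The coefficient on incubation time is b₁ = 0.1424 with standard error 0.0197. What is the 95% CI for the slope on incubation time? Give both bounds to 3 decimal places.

df = n − k − 1 = 61 − 3 − 1 = 57.
t* = t_{0.025, 57} = 2.002465.
Margin = t* × SE = 2.002465 × 0.0197 = 0.03945.
CI: 0.1424 ± 0.03945 → (0.103, 0.182).
With 95% confidence, each one-unit increase in incubation time is associated with a change of between 0.103 and 0.182 log₁₀ CFU in bacterial colony count, holding the other predictors fixed.

(0.103, 0.182)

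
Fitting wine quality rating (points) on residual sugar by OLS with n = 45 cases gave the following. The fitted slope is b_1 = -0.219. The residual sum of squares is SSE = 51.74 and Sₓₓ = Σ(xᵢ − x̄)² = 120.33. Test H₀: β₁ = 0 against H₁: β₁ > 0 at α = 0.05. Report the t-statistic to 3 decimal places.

t = -2.190

MSE = SSE/(n − 2) = 51.74/43 = 1.20326.
SE(b_1) = √(MSE/Sₓₓ) = √(1.20326/120.33) = 0.0999982.
t = -0.219 / 0.0999982 = -2.190.
df = n − 2 = 43.
One-sided p ≈ 0.9830, which is ≥ 0.05, so fail to reject H₀.
The data do not give significant evidence that the true slope on residual sugar is positive.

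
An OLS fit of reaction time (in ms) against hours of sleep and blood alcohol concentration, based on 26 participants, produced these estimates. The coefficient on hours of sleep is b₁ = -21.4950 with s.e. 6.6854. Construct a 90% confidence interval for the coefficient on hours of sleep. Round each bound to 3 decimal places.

df = n − k − 1 = 26 − 2 − 1 = 23.
t* = t_{0.05, 23} = 1.713872.
Margin = t* × SE = 1.713872 × 6.6854 = 11.45792.
CI: -21.4950 ± 11.45792 → (-32.953, -10.037).
With 90% confidence, each one-unit increase in hours of sleep is associated with a change of between -32.953 and -10.037 ms in reaction time, holding the other predictors fixed.

(-32.953, -10.037)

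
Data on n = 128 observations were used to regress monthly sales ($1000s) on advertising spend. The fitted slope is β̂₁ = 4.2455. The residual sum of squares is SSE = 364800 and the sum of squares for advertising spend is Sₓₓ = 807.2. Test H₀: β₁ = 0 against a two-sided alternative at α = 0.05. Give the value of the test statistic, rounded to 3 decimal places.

MSE = SSE/(n − 2) = 364800/126 = 2895.24.
SE(β̂₁) = √(MSE/Sₓₓ) = √(2895.24/807.2) = 1.89388.
t = 4.2455 / 1.89388 = 2.242.
df = n − 2 = 126.
Two-sided p ≈ 0.0267, which is < 0.05, so reject H₀.
There is evidence that advertising spend is associated with monthly sales.

t = 2.242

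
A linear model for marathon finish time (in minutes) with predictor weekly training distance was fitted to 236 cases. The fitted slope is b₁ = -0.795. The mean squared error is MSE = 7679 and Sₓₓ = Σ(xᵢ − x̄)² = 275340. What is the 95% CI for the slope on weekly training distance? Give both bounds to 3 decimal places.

SE(b₁) = √(MSE/Sₓₓ) = √(7679/275340) = 0.167.
df = n − 2 = 234.
t* = t_{0.025, 234} = 1.970154.
Margin = t* × SE = 1.970154 × 0.167 = 0.32902.
CI: -0.795 ± 0.32902 → (-1.124, -0.466).
With 95% confidence, each one-unit increase in weekly training distance is associated with a change of between -1.124 and -0.466 minutes in marathon finish time.

(-1.124, -0.466)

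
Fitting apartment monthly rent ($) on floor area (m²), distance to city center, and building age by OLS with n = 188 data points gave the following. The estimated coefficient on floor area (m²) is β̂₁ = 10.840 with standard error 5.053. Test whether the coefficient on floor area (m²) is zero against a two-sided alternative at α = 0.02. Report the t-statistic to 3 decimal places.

t = 2.145

H₀: β₁ = 0 vs H₁: β₁ ≠ 0.
t = (β̂₁ − β₁⁰)/SE = 10.840 / 5.053 = 2.145.
df = n − k − 1 = 188 − 3 − 1 = 184.
Two-sided p ≈ 0.0332, which is ≥ 0.02, so fail to reject H₀.
The data do not give significant evidence of an association between floor area (m²) and apartment monthly rent, after adjusting for the other predictors.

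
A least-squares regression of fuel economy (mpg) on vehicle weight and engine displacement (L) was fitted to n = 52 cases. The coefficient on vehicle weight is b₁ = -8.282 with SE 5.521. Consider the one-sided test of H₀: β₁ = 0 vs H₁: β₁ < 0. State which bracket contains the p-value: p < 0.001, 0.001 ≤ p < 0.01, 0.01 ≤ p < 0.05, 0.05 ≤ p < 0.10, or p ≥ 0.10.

t = -8.282 / 5.521 = -1.500.
df = n − k − 1 = 52 − 2 − 1 = 49.
One-sided p = P(T_{49} < t) ≈ 0.0700.
So 0.05 ≤ p < 0.10.

0.05 ≤ p < 0.10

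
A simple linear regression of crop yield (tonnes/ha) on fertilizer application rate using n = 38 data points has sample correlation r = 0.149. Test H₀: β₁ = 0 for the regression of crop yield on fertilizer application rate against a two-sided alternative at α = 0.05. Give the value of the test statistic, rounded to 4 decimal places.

t = 0.9041

t = r·√(n − 2)/√(1 − r²) = 0.149·√36/√0.977799 = 0.9041.
df = n − 2 = 36.
Two-sided p ≈ 0.3720, which is ≥ 0.05, so fail to reject H₀.
The data do not give significant evidence of a linear association between fertilizer application rate and crop yield.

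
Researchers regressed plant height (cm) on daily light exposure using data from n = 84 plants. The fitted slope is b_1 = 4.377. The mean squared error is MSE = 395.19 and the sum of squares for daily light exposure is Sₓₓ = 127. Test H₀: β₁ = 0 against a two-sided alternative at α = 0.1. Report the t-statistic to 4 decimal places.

t = 2.4813

SE(b_1) = √(MSE/Sₓₓ) = √(395.19/127) = 1.76401.
t = 4.377 / 1.76401 = 2.4813.
df = n − 2 = 82.
Two-sided p ≈ 0.0151, which is < 0.1, so reject H₀.
There is evidence that daily light exposure is associated with plant height.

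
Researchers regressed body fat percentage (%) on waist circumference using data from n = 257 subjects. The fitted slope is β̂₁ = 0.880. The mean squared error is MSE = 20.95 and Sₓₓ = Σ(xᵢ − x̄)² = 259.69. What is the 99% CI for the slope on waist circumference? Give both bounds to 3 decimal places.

(0.143, 1.617)

SE(β̂₁) = √(MSE/Sₓₓ) = √(20.95/259.69) = 0.28403.
df = n − 2 = 255.
t* = t_{0.005, 255} = 2.595246.
Margin = t* × SE = 2.595246 × 0.28403 = 0.73713.
CI: 0.880 ± 0.73713 → (0.143, 1.617).
With 99% confidence, each one-unit increase in waist circumference is associated with a change of between 0.143 and 1.617 % in body fat percentage.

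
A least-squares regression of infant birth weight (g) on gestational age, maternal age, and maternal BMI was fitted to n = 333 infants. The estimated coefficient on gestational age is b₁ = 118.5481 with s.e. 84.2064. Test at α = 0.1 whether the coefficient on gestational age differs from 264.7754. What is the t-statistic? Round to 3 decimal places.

H₀: β₁ = 264.7754 vs H₁: β₁ ≠ 264.7754.
t = (b₁ − β₁⁰)/SE = (118.5481 − 264.7754) / 84.2064 = -1.737.
df = n − k − 1 = 333 − 3 − 1 = 329.
Two-sided p ≈ 0.0834, which is < 0.1, so reject H₀.
There is evidence that the true slope on gestational age differs from 264.7754 g per unit, holding the other predictors fixed.

t = -1.737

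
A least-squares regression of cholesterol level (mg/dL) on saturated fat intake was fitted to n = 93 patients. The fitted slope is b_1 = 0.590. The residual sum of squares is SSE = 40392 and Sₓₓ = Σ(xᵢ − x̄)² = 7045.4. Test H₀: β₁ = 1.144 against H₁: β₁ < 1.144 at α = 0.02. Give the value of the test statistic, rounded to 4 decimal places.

MSE = SSE/(n − 2) = 40392/91 = 443.868.
SE(b_1) = √(MSE/Sₓₓ) = √(443.868/7045.4) = 0.251.
t = (0.590 − 1.144) / 0.251 = -2.2072.
df = n − 2 = 91.
One-sided p ≈ 0.0149, which is < 0.02, so reject H₀.
There is evidence that the true slope on saturated fat intake is below 1.144 mg/dL per unit.

t = -2.2072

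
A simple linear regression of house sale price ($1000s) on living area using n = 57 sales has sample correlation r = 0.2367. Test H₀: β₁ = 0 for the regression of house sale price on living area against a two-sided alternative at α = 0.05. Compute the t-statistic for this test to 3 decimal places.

t = 1.807

t = r·√(n − 2)/√(1 − r²) = 0.2367·√55/√0.943973 = 1.807.
df = n − 2 = 55.
Two-sided p ≈ 0.0763, which is ≥ 0.05, so fail to reject H₀.
The data do not give significant evidence of a linear association between living area and house sale price.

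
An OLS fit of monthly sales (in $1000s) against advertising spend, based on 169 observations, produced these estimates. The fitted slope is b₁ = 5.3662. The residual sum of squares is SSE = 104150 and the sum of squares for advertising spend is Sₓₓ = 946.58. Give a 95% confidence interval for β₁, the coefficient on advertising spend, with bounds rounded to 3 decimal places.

(3.764, 6.969)

MSE = SSE/(n − 2) = 104150/167 = 623.653.
SE(b₁) = √(MSE/Sₓₓ) = √(623.653/946.58) = 0.811695.
df = n − 2 = 167.
t* = t_{0.025, 167} = 1.974271.
Margin = t* × SE = 1.974271 × 0.811695 = 1.60251.
CI: 5.3662 ± 1.60251 → (3.764, 6.969).
With 95% confidence, each one-unit increase in advertising spend is associated with a change of between 3.764 and 6.969 $1000s in monthly sales.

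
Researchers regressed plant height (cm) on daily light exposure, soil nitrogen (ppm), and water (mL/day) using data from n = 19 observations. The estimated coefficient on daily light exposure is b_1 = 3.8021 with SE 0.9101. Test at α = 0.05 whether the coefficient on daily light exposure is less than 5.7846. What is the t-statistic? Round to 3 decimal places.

H₀: β₁ = 5.7846 vs H₁: β₁ < 5.7846.
t = (b_1 − β₁⁰)/SE = (3.8021 − 5.7846) / 0.9101 = -2.178.
df = n − k − 1 = 19 − 3 − 1 = 15.
One-sided p ≈ 0.0229, which is < 0.05, so reject H₀.
There is evidence that the true slope on daily light exposure is below 5.7846 cm per unit, holding the other predictors fixed.

t = -2.178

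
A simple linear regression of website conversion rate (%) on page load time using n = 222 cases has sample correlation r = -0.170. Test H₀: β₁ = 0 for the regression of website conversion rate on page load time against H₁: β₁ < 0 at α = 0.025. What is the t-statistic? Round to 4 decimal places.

t = -2.5588

t = r·√(n − 2)/√(1 − r²) = -0.170·√220/√0.9711 = -2.5588.
df = n − 2 = 220.
One-sided p ≈ 0.0056, which is < 0.025, so reject H₀.
There is evidence of a linear association between page load time and website conversion rate.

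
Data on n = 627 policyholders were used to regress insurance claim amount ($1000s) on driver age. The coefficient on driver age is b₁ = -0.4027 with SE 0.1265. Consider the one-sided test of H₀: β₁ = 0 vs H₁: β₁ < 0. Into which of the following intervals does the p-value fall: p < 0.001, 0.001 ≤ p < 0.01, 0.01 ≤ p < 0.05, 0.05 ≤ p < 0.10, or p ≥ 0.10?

p < 0.001

t = -0.4027 / 0.1265 = -3.183.
df = n − 2 = 627 − 2 = 625.
One-sided p = P(T_{625} < t) ≈ 0.0008.
So p < 0.001.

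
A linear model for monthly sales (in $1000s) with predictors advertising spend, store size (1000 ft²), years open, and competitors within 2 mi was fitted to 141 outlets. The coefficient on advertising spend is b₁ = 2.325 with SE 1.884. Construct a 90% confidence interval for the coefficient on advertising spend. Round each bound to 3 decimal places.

df = n − k − 1 = 141 − 4 − 1 = 136.
t* = t_{0.05, 136} = 1.656135.
Margin = t* × SE = 1.656135 × 1.884 = 3.12016.
CI: 2.325 ± 3.12016 → (-0.795, 5.445).
With 90% confidence, each one-unit increase in advertising spend is associated with a change of between -0.795 and 5.445 $1000s in monthly sales, holding the other predictors fixed.

(-0.795, 5.445)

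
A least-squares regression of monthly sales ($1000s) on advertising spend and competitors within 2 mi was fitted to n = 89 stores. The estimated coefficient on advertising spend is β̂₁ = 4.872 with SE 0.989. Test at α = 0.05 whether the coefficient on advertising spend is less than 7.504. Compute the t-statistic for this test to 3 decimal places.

t = -2.661

H₀: β₁ = 7.504 vs H₁: β₁ < 7.504.
t = (β̂₁ − β₁⁰)/SE = (4.872 − 7.504) / 0.989 = -2.661.
df = n − k − 1 = 89 − 2 − 1 = 86.
One-sided p ≈ 0.0046, which is < 0.05, so reject H₀.
There is evidence that the true slope on advertising spend is below 7.504 $1000s per unit, holding the other predictors fixed.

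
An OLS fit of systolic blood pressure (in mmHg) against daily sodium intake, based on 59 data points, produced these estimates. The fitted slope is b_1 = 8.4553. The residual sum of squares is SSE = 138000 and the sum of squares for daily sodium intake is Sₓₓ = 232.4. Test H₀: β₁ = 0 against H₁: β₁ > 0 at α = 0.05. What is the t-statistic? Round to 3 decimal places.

t = 2.620

MSE = SSE/(n − 2) = 138000/57 = 2421.05.
SE(b_1) = √(MSE/Sₓₓ) = √(2421.05/232.4) = 3.22763.
t = 8.4553 / 3.22763 = 2.620.
df = n − 2 = 57.
One-sided p ≈ 0.0056, which is < 0.05, so reject H₀.
There is evidence that the true slope on daily sodium intake is positive.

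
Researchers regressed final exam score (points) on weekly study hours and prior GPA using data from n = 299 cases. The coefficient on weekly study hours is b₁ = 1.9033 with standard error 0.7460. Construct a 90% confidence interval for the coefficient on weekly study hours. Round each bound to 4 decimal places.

df = n − k − 1 = 299 − 2 − 1 = 296.
t* = t_{0.05, 296} = 1.650018.
Margin = t* × SE = 1.650018 × 0.7460 = 1.230913.
CI: 1.9033 ± 1.230913 → (0.6724, 3.1342).
With 90% confidence, each one-unit increase in weekly study hours is associated with a change of between 0.6724 and 3.1342 points in final exam score, holding the other predictors fixed.

(0.6724, 3.1342)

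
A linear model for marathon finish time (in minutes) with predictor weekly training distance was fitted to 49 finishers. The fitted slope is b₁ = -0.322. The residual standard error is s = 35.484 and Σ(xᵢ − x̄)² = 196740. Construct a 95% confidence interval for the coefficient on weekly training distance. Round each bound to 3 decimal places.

(-0.483, -0.161)

SE(b₁) = s/√Sₓₓ = 35.484/√196740 = 0.0799993.
df = n − 2 = 47.
t* = t_{0.025, 47} = 2.011741.
Margin = t* × SE = 2.011741 × 0.0799993 = 0.16094.
CI: -0.322 ± 0.16094 → (-0.483, -0.161).
With 95% confidence, each one-unit increase in weekly training distance is associated with a change of between -0.483 and -0.161 minutes in marathon finish time.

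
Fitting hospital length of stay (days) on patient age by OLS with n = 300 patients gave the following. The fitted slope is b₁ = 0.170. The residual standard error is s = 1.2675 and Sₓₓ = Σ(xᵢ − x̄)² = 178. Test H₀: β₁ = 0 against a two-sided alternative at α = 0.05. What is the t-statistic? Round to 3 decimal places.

SE(b₁) = s/√Sₓₓ = 1.2675/√178 = 0.0950031.
t = 0.170 / 0.0950031 = 1.789.
df = n − 2 = 298.
Two-sided p ≈ 0.0746, which is ≥ 0.05, so fail to reject H₀.
The data do not give significant evidence of an association between patient age and hospital length of stay.

t = 1.789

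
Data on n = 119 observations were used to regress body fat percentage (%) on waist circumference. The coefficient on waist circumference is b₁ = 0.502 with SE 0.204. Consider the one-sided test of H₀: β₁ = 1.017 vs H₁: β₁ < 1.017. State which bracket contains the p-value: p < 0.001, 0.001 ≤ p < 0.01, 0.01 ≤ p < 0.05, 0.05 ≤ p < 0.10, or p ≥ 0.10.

0.001 ≤ p < 0.01

t = (0.502 − 1.017) / 0.204 = -2.525.
df = n − 2 = 119 − 2 = 117.
One-sided p = P(T_{117} < t) ≈ 0.0065.
So 0.001 ≤ p < 0.01.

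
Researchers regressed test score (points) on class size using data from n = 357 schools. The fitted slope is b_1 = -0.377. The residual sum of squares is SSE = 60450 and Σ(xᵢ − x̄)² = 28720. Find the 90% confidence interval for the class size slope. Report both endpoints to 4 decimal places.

MSE = SSE/(n − 2) = 60450/355 = 170.282.
SE(b_1) = √(MSE/Sₓₓ) = √(170.282/28720) = 0.0770002.
df = n − 2 = 355.
t* = t_{0.05, 355} = 1.649157.
Margin = t* × SE = 1.649157 × 0.0770002 = 0.126985.
CI: -0.377 ± 0.126985 → (-0.5040, -0.2500).
With 90% confidence, each one-unit increase in class size is associated with a change of between -0.5040 and -0.2500 points in test score.

(-0.5040, -0.2500)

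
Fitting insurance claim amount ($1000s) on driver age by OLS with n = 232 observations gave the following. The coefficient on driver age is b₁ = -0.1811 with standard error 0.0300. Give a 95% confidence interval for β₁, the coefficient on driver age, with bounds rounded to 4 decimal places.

(-0.2402, -0.1220)

df = n − 2 = 232 − 2 = 230.
t* = t_{0.025, 230} = 1.970332.
Margin = t* × SE = 1.970332 × 0.0300 = 0.059110.
CI: -0.1811 ± 0.059110 → (-0.2402, -0.1220).
With 95% confidence, each one-unit increase in driver age is associated with a change of between -0.2402 and -0.1220 $1000s in insurance claim amount.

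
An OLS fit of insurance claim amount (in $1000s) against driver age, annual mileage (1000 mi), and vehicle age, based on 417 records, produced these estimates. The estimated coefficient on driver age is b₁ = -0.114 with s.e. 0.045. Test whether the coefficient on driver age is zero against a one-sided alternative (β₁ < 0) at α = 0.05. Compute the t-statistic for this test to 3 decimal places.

H₀: β₁ = 0 vs H₁: β₁ < 0.
t = (b₁ − β₁⁰)/SE = -0.114 / 0.045 = -2.533.
df = n − k − 1 = 417 − 3 − 1 = 413.
One-sided p ≈ 0.0058, which is < 0.05, so reject H₀.
There is evidence that the true slope on driver age is negative, holding the other predictors fixed.

t = -2.533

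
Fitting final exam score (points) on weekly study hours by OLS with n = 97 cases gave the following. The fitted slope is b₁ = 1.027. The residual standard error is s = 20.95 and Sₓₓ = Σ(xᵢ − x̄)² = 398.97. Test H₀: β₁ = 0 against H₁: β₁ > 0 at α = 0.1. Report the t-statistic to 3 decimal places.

t = 0.979

SE(b₁) = s/√Sₓₓ = 20.95/√398.97 = 1.04885.
t = 1.027 / 1.04885 = 0.979.
df = n − 2 = 95.
One-sided p ≈ 0.1650, which is ≥ 0.1, so fail to reject H₀.
The data do not give significant evidence that the true slope on weekly study hours is positive.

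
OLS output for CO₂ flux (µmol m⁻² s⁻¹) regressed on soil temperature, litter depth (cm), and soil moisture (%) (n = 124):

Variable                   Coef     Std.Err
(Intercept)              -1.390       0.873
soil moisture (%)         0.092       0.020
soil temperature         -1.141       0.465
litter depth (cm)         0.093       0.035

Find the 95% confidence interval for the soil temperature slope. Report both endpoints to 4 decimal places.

(-2.0617, -0.2203)

Read off: b = -1.141, SE = 0.465 for soil temperature.
df = n − k − 1 = 124 − 3 − 1 = 120.
t* = t_{0.025, 120} = 1.97993.
Margin = t* × SE = 1.97993 × 0.465 = 0.920668.
CI: -1.141 ± 0.920668 → (-2.0617, -0.2203).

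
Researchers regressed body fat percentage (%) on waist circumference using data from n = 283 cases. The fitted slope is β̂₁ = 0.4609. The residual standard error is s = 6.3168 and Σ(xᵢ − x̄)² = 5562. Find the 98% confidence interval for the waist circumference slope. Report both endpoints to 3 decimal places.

(0.263, 0.659)

SE(β̂₁) = s/√Sₓₓ = 6.3168/√5562 = 0.0846997.
df = n − 2 = 281.
t* = t_{0.01, 281} = 2.339691.
Margin = t* × SE = 2.339691 × 0.0846997 = 0.19817.
CI: 0.4609 ± 0.19817 → (0.263, 0.659).
With 98% confidence, each one-unit increase in waist circumference is associated with a change of between 0.263 and 0.659 % in body fat percentage.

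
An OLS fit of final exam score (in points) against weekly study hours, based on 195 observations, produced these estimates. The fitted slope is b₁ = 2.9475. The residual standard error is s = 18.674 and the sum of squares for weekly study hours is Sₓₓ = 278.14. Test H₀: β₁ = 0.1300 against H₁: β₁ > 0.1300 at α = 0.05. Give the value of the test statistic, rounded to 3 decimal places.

SE(b₁) = s/√Sₓₓ = 18.674/√278.14 = 1.11971.
t = (2.9475 − 0.1300) / 1.11971 = 2.516.
df = n − 2 = 193.
One-sided p ≈ 0.0063, which is < 0.05, so reject H₀.
There is evidence that the true slope on weekly study hours exceeds 0.1300 points per unit.

t = 2.516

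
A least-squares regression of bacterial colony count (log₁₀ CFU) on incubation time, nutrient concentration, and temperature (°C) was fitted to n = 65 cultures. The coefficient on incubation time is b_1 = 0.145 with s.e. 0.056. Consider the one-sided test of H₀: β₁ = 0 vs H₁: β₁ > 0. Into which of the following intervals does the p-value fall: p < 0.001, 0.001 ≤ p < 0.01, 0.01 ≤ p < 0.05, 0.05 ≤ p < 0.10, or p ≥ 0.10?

0.001 ≤ p < 0.01

t = 0.145 / 0.056 = 2.589.
df = n − k − 1 = 65 − 3 − 1 = 61.
One-sided p = P(T_{61} > t) ≈ 0.0060.
So 0.001 ≤ p < 0.01.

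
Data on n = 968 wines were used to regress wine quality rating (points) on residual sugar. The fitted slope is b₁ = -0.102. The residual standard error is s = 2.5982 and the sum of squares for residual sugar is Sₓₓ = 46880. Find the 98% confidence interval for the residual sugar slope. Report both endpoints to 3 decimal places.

SE(b₁) = s/√Sₓₓ = 2.5982/√46880 = 0.0119999.
df = n − 2 = 966.
t* = t_{0.01, 966} = 2.330214.
Margin = t* × SE = 2.330214 × 0.0119999 = 0.02796.
CI: -0.102 ± 0.02796 → (-0.130, -0.074).
With 98% confidence, each one-unit increase in residual sugar is associated with a change of between -0.130 and -0.074 points in wine quality rating.

(-0.130, -0.074)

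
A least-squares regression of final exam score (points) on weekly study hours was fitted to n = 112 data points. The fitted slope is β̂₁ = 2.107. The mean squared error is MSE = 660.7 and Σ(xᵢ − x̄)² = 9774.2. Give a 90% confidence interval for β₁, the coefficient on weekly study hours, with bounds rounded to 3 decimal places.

(1.676, 2.538)

SE(β̂₁) = √(MSE/Sₓₓ) = √(660.7/9774.2) = 0.259993.
df = n − 2 = 110.
t* = t_{0.05, 110} = 1.658824.
Margin = t* × SE = 1.658824 × 0.259993 = 0.43128.
CI: 2.107 ± 0.43128 → (1.676, 2.538).
With 90% confidence, each one-unit increase in weekly study hours is associated with a change of between 1.676 and 2.538 points in final exam score.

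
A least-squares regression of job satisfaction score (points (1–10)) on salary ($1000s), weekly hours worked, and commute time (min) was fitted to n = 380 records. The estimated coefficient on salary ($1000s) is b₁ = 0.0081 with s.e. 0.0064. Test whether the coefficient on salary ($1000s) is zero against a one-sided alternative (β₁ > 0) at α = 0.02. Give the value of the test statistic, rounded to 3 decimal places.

H₀: β₁ = 0 vs H₁: β₁ > 0.
t = (b₁ − β₁⁰)/SE = 0.0081 / 0.0064 = 1.266.
df = n − k − 1 = 380 − 3 − 1 = 376.
One-sided p ≈ 0.1032, which is ≥ 0.02, so fail to reject H₀.
The data do not give significant evidence that the true slope on salary ($1000s) is positive, holding the other predictors fixed.

t = 1.266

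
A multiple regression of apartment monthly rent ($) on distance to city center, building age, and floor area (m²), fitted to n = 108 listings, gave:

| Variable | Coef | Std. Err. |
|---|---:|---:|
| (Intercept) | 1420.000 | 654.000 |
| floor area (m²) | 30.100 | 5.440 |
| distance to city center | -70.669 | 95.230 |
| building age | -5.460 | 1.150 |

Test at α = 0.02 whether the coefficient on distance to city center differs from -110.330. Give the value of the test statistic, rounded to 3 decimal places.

t = 0.416

Read off: b = -70.669, SE = 95.230 for distance to city center.
H₀: β₁ = -110.330 vs H₁: β₁ ≠ -110.330.
t = (-70.669 − (-110.330)) / 95.230 = 0.416.
df = n − k − 1 = 108 − 3 − 1 = 104.
Two-sided p ≈ 0.6779, which is ≥ 0.02, so fail to reject H₀.
The data are consistent with a true slope of -110.330 $ per unit of distance to city center, holding the other predictors fixed.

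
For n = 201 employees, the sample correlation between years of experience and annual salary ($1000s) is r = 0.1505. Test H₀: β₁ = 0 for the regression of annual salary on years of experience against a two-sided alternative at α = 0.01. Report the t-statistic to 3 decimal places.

t = r·√(n − 2)/√(1 − r²) = 0.1505·√199/√0.97735 = 2.148.
df = n − 2 = 199.
Two-sided p ≈ 0.0330, which is ≥ 0.01, so fail to reject H₀.
The data do not give significant evidence of a linear association between years of experience and annual salary.

t = 2.148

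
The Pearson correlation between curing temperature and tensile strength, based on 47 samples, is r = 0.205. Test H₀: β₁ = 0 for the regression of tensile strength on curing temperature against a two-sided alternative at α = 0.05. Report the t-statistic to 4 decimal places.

t = 1.4050

t = r·√(n − 2)/√(1 − r²) = 0.205·√45/√0.957975 = 1.4050.
df = n − 2 = 45.
Two-sided p ≈ 0.1669, which is ≥ 0.05, so fail to reject H₀.
The data do not give significant evidence of a linear association between curing temperature and tensile strength.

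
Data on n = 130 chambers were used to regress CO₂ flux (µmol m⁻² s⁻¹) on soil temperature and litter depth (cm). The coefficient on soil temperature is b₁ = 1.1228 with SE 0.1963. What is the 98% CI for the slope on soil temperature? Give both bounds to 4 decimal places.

(0.6603, 1.5853)

df = n − k − 1 = 130 − 2 − 1 = 127.
t* = t_{0.01, 127} = 2.356069.
Margin = t* × SE = 2.356069 × 0.1963 = 0.462496.
CI: 1.1228 ± 0.462496 → (0.6603, 1.5853).
With 98% confidence, each one-unit increase in soil temperature is associated with a change of between 0.6603 and 1.5853 µmol m⁻² s⁻¹ in CO₂ flux, holding the other predictors fixed.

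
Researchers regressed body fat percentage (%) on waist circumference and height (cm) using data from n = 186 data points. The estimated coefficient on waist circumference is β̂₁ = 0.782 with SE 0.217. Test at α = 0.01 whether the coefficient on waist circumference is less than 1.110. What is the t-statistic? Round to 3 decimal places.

t = -1.512

H₀: β₁ = 1.110 vs H₁: β₁ < 1.110.
t = (β̂₁ − β₁⁰)/SE = (0.782 − 1.110) / 0.217 = -1.512.
df = n − k − 1 = 186 − 2 − 1 = 183.
One-sided p ≈ 0.0662, which is ≥ 0.01, so fail to reject H₀.
The data do not give significant evidence that the true slope on waist circumference is below 1.110 % per unit, holding the other predictors fixed.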